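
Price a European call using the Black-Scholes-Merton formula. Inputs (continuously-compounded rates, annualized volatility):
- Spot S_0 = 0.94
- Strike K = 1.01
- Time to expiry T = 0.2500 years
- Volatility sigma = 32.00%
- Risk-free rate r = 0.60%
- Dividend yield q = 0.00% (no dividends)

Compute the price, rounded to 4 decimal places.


Answer: Price = 0.0338

Derivation:
d1 = (ln(S/K) + (r - q + 0.5*sigma^2) * T) / (sigma * sqrt(T)) = -0.35953584
d2 = d1 - sigma * sqrt(T) = -0.51953584
exp(-rT) = 0.99850112; exp(-qT) = 1.00000000
C = S_0 * exp(-qT) * N(d1) - K * exp(-rT) * N(d2)
N(d1) = 0.35959714; N(d2) = 0.30169356
C = 0.9400 * 1.00000000 * 0.35959714 - 1.0100 * 0.99850112 * 0.30169356 = 0.0338


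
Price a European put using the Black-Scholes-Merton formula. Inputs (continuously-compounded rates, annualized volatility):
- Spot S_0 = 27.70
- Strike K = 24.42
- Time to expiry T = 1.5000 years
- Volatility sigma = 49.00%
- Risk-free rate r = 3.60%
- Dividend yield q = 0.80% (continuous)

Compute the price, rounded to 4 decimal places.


Answer: Price = 4.0642

Derivation:
d1 = (ln(S/K) + (r - q + 0.5*sigma^2) * T) / (sigma * sqrt(T)) = 0.58005408
d2 = d1 - sigma * sqrt(T) = -0.02007091
exp(-rT) = 0.94743211; exp(-qT) = 0.98807171
P = K * exp(-rT) * N(-d2) - S_0 * exp(-qT) * N(-d1)
N(-d1) = 0.28093908; N(-d2) = 0.50800660
P = 24.4200 * 0.94743211 * 0.50800660 - 27.7000 * 0.98807171 * 0.28093908 = 4.0642


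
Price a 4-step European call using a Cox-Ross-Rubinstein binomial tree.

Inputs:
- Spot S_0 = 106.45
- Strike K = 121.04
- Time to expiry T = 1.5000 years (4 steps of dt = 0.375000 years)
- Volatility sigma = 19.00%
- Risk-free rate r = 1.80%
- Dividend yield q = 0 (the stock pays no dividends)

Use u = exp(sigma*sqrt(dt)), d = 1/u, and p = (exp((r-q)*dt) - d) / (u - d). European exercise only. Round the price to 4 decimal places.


dt = T/N = 0.375000
u = exp(sigma*sqrt(dt)) = 1.123390; d = 1/u = 0.890163
p = (exp((r-q)*dt) - d) / (u - d) = 0.499985
Discount per step: exp(-r*dt) = 0.993273
Stock lattice S(k, i) with i counting down-moves:
  k=0: S(0,0) = 106.4500
  k=1: S(1,0) = 119.5848; S(1,1) = 94.7578
  k=2: S(2,0) = 134.3404; S(2,1) = 106.4500; S(2,2) = 84.3499
  k=3: S(3,0) = 150.9166; S(3,1) = 119.5848; S(3,2) = 94.7578; S(3,3) = 75.0852
  k=4: S(4,0) = 169.5382; S(4,1) = 134.3404; S(4,2) = 106.4500; S(4,3) = 84.3499; S(4,4) = 66.8380
Terminal payoffs V(N, i) = max(S_T - K, 0):
  V(4,0) = 48.498229; V(4,1) = 13.300405; V(4,2) = 0.000000; V(4,3) = 0.000000; V(4,4) = 0.000000
Backward induction: V(k, i) = exp(-r*dt) * [p * V(k+1, i) + (1-p) * V(k+1, i+1)].
  V(3,0) = exp(-r*dt) * [p*48.498229 + (1-p)*13.300405] = 30.690916
  V(3,1) = exp(-r*dt) * [p*13.300405 + (1-p)*0.000000] = 6.605263
  V(3,2) = exp(-r*dt) * [p*0.000000 + (1-p)*0.000000] = 0.000000
  V(3,3) = exp(-r*dt) * [p*0.000000 + (1-p)*0.000000] = 0.000000
  V(2,0) = exp(-r*dt) * [p*30.690916 + (1-p)*6.605263] = 18.522274
  V(2,1) = exp(-r*dt) * [p*6.605263 + (1-p)*0.000000] = 3.280314
  V(2,2) = exp(-r*dt) * [p*0.000000 + (1-p)*0.000000] = 0.000000
  V(1,0) = exp(-r*dt) * [p*18.522274 + (1-p)*3.280314] = 10.827727
  V(1,1) = exp(-r*dt) * [p*3.280314 + (1-p)*0.000000] = 1.629074
  V(0,0) = exp(-r*dt) * [p*10.827727 + (1-p)*1.629074] = 6.186361

Answer: Price = V(0,0) = 6.1864


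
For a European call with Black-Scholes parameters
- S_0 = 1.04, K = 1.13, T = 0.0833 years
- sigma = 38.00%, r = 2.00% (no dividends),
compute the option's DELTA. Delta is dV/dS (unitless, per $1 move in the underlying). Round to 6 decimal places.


Answer: Delta = 0.246127

Derivation:
d1 = -0.6867283122; d2 = -0.7964029218
phi(d1) = 0.3151405905; exp(-qT) = 1.0000000000; exp(-rT) = 0.9983353870
N(d1) = 0.2461269761
Delta = exp(-qT) * N(d1) = 1.0000000000 * 0.2461269761 = 0.246127


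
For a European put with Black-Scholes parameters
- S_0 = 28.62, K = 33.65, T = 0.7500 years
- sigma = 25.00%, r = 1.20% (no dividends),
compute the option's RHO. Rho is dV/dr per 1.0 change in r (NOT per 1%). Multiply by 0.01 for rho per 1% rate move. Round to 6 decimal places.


Answer: Rho = -19.817048

Derivation:
d1 = -0.5979953077; d2 = -0.8145016587
phi(d1) = 0.3336249813; exp(-qT) = 1.0000000000; exp(-rT) = 0.9910403788
N(-d2) = 0.7923211888
Rho = -K*T*exp(-rT)*N(-d2) = -33.6500 * 0.7500 * 0.9910403788 * 0.7923211888 = -19.817048


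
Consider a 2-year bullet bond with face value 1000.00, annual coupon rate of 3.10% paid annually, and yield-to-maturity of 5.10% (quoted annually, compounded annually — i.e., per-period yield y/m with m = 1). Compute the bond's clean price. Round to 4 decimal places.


Answer: Price = 962.8644

Derivation:
Coupon per period c = face * coupon_rate / m = 31.000000
Periods per year m = 1; per-period yield y/m = 0.051000
Number of cashflows N = 2
Cashflows (t years, CF_t, discount factor 1/(1+y/m)^(m*t), PV):
  t = 1.0000: CF_t = 31.000000, DF = 0.951475, PV = 29.495718
  t = 2.0000: CF_t = 1031.000000, DF = 0.905304, PV = 933.368701
Price P = sum_t PV_t = 962.864419


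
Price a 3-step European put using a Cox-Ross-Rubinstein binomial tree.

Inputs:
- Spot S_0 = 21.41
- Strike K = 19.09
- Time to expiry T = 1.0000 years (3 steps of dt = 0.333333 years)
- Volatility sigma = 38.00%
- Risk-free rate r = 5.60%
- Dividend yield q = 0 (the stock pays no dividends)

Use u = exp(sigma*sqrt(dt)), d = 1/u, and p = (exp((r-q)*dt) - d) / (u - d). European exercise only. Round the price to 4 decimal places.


dt = T/N = 0.333333
u = exp(sigma*sqrt(dt)) = 1.245321; d = 1/u = 0.803006
p = (exp((r-q)*dt) - d) / (u - d) = 0.487969
Discount per step: exp(-r*dt) = 0.981506
Stock lattice S(k, i) with i counting down-moves:
  k=0: S(0,0) = 21.4100
  k=1: S(1,0) = 26.6623; S(1,1) = 17.1924
  k=2: S(2,0) = 33.2031; S(2,1) = 21.4100; S(2,2) = 13.8056
  k=3: S(3,0) = 41.3486; S(3,1) = 26.6623; S(3,2) = 17.1924; S(3,3) = 11.0860
Terminal payoffs V(N, i) = max(K - S_T, 0):
  V(3,0) = 0.000000; V(3,1) = 0.000000; V(3,2) = 1.897642; V(3,3) = 8.004047
Backward induction: V(k, i) = exp(-r*dt) * [p * V(k+1, i) + (1-p) * V(k+1, i+1)].
  V(2,0) = exp(-r*dt) * [p*0.000000 + (1-p)*0.000000] = 0.000000
  V(2,1) = exp(-r*dt) * [p*0.000000 + (1-p)*1.897642] = 0.953682
  V(2,2) = exp(-r*dt) * [p*1.897642 + (1-p)*8.004047] = 4.931392
  V(1,0) = exp(-r*dt) * [p*0.000000 + (1-p)*0.953682] = 0.479284
  V(1,1) = exp(-r*dt) * [p*0.953682 + (1-p)*4.931392] = 2.935089
  V(0,0) = exp(-r*dt) * [p*0.479284 + (1-p)*2.935089] = 1.704613

Answer: Price = V(0,0) = 1.7046


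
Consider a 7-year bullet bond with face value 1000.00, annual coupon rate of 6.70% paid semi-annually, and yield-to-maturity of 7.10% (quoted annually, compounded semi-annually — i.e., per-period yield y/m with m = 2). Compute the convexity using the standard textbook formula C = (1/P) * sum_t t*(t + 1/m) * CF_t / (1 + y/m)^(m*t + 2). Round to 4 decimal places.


Coupon per period c = face * coupon_rate / m = 33.500000
Periods per year m = 2; per-period yield y/m = 0.035500
Number of cashflows N = 14
Cashflows (t years, CF_t, discount factor 1/(1+y/m)^(m*t), PV):
  t = 0.5000: CF_t = 33.500000, DF = 0.965717, PV = 32.351521
  t = 1.0000: CF_t = 33.500000, DF = 0.932609, PV = 31.242415
  t = 1.5000: CF_t = 33.500000, DF = 0.900637, PV = 30.171333
  t = 2.0000: CF_t = 33.500000, DF = 0.869760, PV = 29.136970
  t = 2.5000: CF_t = 33.500000, DF = 0.839942, PV = 28.138069
  t = 3.0000: CF_t = 33.500000, DF = 0.811147, PV = 27.173413
  t = 3.5000: CF_t = 33.500000, DF = 0.783338, PV = 26.241828
  t = 4.0000: CF_t = 33.500000, DF = 0.756483, PV = 25.342181
  t = 4.5000: CF_t = 33.500000, DF = 0.730549, PV = 24.473376
  t = 5.0000: CF_t = 33.500000, DF = 0.705503, PV = 23.634356
  t = 5.5000: CF_t = 33.500000, DF = 0.681316, PV = 22.824101
  t = 6.0000: CF_t = 33.500000, DF = 0.657959, PV = 22.041623
  t = 6.5000: CF_t = 33.500000, DF = 0.635402, PV = 21.285971
  t = 7.0000: CF_t = 1033.500000, DF = 0.613619, PV = 634.174881
Price P = sum_t PV_t = 978.232037
Convexity numerator sum_t t*(t + 1/m) * CF_t / (1+y/m)^(m*t + 2):
  t = 0.5000: term = 15.085666
  t = 1.0000: term = 43.705456
  t = 1.5000: term = 84.414207
  t = 2.0000: term = 135.867064
  t = 2.5000: term = 196.813710
  t = 3.0000: term = 266.092896
  t = 3.5000: term = 342.627260
  t = 4.0000: term = 425.418410
  t = 4.5000: term = 513.542262
  t = 5.0000: term = 606.144630
  t = 5.5000: term = 702.437041
  t = 6.0000: term = 801.692773
  t = 6.5000: term = 903.243105
  t = 7.0000: term = 31050.466738
Convexity = (1/P) * sum = 36087.551220 / 978.232037 = 36.890584

Answer: Convexity = 36.8906


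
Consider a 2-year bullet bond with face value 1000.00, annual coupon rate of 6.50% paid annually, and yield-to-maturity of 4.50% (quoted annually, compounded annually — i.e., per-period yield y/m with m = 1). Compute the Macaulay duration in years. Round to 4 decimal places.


Answer: Macaulay duration = 1.9400 years

Derivation:
Coupon per period c = face * coupon_rate / m = 65.000000
Periods per year m = 1; per-period yield y/m = 0.045000
Number of cashflows N = 2
Cashflows (t years, CF_t, discount factor 1/(1+y/m)^(m*t), PV):
  t = 1.0000: CF_t = 65.000000, DF = 0.956938, PV = 62.200957
  t = 2.0000: CF_t = 1065.000000, DF = 0.915730, PV = 975.252398
Price P = sum_t PV_t = 1037.453355
Macaulay numerator sum_t t * PV_t:
  t * PV_t at t = 1.0000: 62.200957
  t * PV_t at t = 2.0000: 1950.504796
Macaulay duration D = (sum_t t * PV_t) / P = 2012.705753 / 1037.453355 = 1.940045


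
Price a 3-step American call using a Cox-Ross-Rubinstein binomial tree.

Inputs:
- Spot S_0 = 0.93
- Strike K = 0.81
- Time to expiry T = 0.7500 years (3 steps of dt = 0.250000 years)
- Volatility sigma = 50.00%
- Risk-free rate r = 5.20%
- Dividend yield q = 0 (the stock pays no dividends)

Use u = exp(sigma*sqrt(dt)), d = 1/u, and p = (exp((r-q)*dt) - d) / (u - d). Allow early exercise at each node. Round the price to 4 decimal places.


Answer: Price = V(0,0) = 0.2390

Derivation:
dt = T/N = 0.250000
u = exp(sigma*sqrt(dt)) = 1.284025; d = 1/u = 0.778801
p = (exp((r-q)*dt) - d) / (u - d) = 0.463723
Discount per step: exp(-r*dt) = 0.987084
Stock lattice S(k, i) with i counting down-moves:
  k=0: S(0,0) = 0.9300
  k=1: S(1,0) = 1.1941; S(1,1) = 0.7243
  k=2: S(2,0) = 1.5333; S(2,1) = 0.9300; S(2,2) = 0.5641
  k=3: S(3,0) = 1.9688; S(3,1) = 1.1941; S(3,2) = 0.7243; S(3,3) = 0.4393
Terminal payoffs V(N, i) = max(S_T - K, 0):
  V(3,0) = 1.158810; V(3,1) = 0.384144; V(3,2) = 0.000000; V(3,3) = 0.000000
Backward induction: V(k, i) = exp(-r*dt) * [p * V(k+1, i) + (1-p) * V(k+1, i+1)]; then take max(V_cont, immediate exercise) for American.
  V(2,0) = exp(-r*dt) * [p*1.158810 + (1-p)*0.384144] = 0.733773; exercise = 0.723311; V(2,0) = max -> 0.733773
  V(2,1) = exp(-r*dt) * [p*0.384144 + (1-p)*0.000000] = 0.175835; exercise = 0.120000; V(2,1) = max -> 0.175835
  V(2,2) = exp(-r*dt) * [p*0.000000 + (1-p)*0.000000] = 0.000000; exercise = 0.000000; V(2,2) = max -> 0.000000
  V(1,0) = exp(-r*dt) * [p*0.733773 + (1-p)*0.175835] = 0.428951; exercise = 0.384144; V(1,0) = max -> 0.428951
  V(1,1) = exp(-r*dt) * [p*0.175835 + (1-p)*0.000000] = 0.080486; exercise = 0.000000; V(1,1) = max -> 0.080486
  V(0,0) = exp(-r*dt) * [p*0.428951 + (1-p)*0.080486] = 0.238950; exercise = 0.120000; V(0,0) = max -> 0.238950


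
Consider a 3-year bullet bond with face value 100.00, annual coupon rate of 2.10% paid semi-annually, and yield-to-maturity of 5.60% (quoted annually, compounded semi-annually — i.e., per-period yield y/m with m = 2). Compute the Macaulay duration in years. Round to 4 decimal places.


Answer: Macaulay duration = 2.9183 years

Derivation:
Coupon per period c = face * coupon_rate / m = 1.050000
Periods per year m = 2; per-period yield y/m = 0.028000
Number of cashflows N = 6
Cashflows (t years, CF_t, discount factor 1/(1+y/m)^(m*t), PV):
  t = 0.5000: CF_t = 1.050000, DF = 0.972763, PV = 1.021401
  t = 1.0000: CF_t = 1.050000, DF = 0.946267, PV = 0.993581
  t = 1.5000: CF_t = 1.050000, DF = 0.920493, PV = 0.966518
  t = 2.0000: CF_t = 1.050000, DF = 0.895422, PV = 0.940193
  t = 2.5000: CF_t = 1.050000, DF = 0.871033, PV = 0.914584
  t = 3.0000: CF_t = 101.050000, DF = 0.847308, PV = 85.620474
Price P = sum_t PV_t = 90.456751
Macaulay numerator sum_t t * PV_t:
  t * PV_t at t = 0.5000: 0.510700
  t * PV_t at t = 1.0000: 0.993581
  t * PV_t at t = 1.5000: 1.449777
  t * PV_t at t = 2.0000: 1.880385
  t * PV_t at t = 2.5000: 2.286461
  t * PV_t at t = 3.0000: 256.861423
Macaulay duration D = (sum_t t * PV_t) / P = 263.982327 / 90.456751 = 2.918326


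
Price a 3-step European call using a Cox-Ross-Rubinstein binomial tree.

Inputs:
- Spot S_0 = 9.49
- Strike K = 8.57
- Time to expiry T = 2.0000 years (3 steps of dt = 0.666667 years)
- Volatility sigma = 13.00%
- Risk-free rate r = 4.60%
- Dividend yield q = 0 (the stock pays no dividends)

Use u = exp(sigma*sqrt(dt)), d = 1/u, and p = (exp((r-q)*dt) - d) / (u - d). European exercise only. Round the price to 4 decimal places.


Answer: Price = V(0,0) = 1.7656

Derivation:
dt = T/N = 0.666667
u = exp(sigma*sqrt(dt)) = 1.111983; d = 1/u = 0.899295
p = (exp((r-q)*dt) - d) / (u - d) = 0.619909
Discount per step: exp(-r*dt) = 0.969799
Stock lattice S(k, i) with i counting down-moves:
  k=0: S(0,0) = 9.4900
  k=1: S(1,0) = 10.5527; S(1,1) = 8.5343
  k=2: S(2,0) = 11.7344; S(2,1) = 9.4900; S(2,2) = 7.6749
  k=3: S(3,0) = 13.0485; S(3,1) = 10.5527; S(3,2) = 8.5343; S(3,3) = 6.9020
Terminal payoffs V(N, i) = max(S_T - K, 0):
  V(3,0) = 4.478488; V(3,1) = 1.982715; V(3,2) = 0.000000; V(3,3) = 0.000000
Backward induction: V(k, i) = exp(-r*dt) * [p * V(k+1, i) + (1-p) * V(k+1, i+1)].
  V(2,0) = exp(-r*dt) * [p*4.478488 + (1-p)*1.982715] = 3.423260
  V(2,1) = exp(-r*dt) * [p*1.982715 + (1-p)*0.000000] = 1.191982
  V(2,2) = exp(-r*dt) * [p*0.000000 + (1-p)*0.000000] = 0.000000
  V(1,0) = exp(-r*dt) * [p*3.423260 + (1-p)*1.191982] = 2.497397
  V(1,1) = exp(-r*dt) * [p*1.191982 + (1-p)*0.000000] = 0.716603
  V(0,0) = exp(-r*dt) * [p*2.497397 + (1-p)*0.716603] = 1.765550


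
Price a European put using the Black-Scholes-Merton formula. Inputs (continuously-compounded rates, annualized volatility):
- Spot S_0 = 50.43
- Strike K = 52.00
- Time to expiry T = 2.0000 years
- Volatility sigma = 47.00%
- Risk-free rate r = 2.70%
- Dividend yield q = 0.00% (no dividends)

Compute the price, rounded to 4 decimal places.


d1 = (ln(S/K) + (r - q + 0.5*sigma^2) * T) / (sigma * sqrt(T)) = 0.36745860
d2 = d1 - sigma * sqrt(T) = -0.29722178
exp(-rT) = 0.94743211; exp(-qT) = 1.00000000
P = K * exp(-rT) * N(-d2) - S_0 * exp(-qT) * N(-d1)
N(-d1) = 0.35663849; N(-d2) = 0.61685140
P = 52.0000 * 0.94743211 * 0.61685140 - 50.4300 * 1.00000000 * 0.35663849 = 12.4048

Answer: Price = 12.4048


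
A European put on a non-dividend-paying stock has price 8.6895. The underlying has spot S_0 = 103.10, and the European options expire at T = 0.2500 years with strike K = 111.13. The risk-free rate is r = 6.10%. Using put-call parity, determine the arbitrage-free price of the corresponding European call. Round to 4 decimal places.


Answer: Call price = 2.3414

Derivation:
Put-call parity: C - P = S_0 * exp(-qT) - K * exp(-rT).
S_0 * exp(-qT) = 103.1000 * 1.00000000 = 103.10000000
K * exp(-rT) = 111.1300 * 0.98486569 = 109.44812440
C = P + S*exp(-qT) - K*exp(-rT)
C = 8.6895 + 103.10000000 - 109.44812440 = 2.3414


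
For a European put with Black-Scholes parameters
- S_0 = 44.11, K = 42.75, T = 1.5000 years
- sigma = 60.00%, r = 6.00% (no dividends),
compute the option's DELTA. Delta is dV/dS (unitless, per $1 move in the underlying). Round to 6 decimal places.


Answer: Delta = -0.297185

Derivation:
d1 = 0.5325154213; d2 = -0.2023315015
phi(d1) = 0.3462047658; exp(-qT) = 1.0000000000; exp(-rT) = 0.9139311853
N(-d1) = 0.2971845319
Delta = -exp(-qT) * N(-d1) = -1.0000000000 * 0.2971845319 = -0.297185


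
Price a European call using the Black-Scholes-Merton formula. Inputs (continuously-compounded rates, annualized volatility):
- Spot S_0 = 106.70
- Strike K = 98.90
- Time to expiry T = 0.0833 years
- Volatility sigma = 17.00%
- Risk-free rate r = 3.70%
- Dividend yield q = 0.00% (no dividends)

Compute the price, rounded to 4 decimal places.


Answer: Price = 8.2186

Derivation:
d1 = (ln(S/K) + (r - q + 0.5*sigma^2) * T) / (sigma * sqrt(T)) = 1.63452104
d2 = d1 - sigma * sqrt(T) = 1.58545609
exp(-rT) = 0.99692264; exp(-qT) = 1.00000000
C = S_0 * exp(-qT) * N(d1) - K * exp(-rT) * N(d2)
N(d1) = 0.94892525; N(d2) = 0.94356863
C = 106.7000 * 1.00000000 * 0.94892525 - 98.9000 * 0.99692264 * 0.94356863 = 8.2186


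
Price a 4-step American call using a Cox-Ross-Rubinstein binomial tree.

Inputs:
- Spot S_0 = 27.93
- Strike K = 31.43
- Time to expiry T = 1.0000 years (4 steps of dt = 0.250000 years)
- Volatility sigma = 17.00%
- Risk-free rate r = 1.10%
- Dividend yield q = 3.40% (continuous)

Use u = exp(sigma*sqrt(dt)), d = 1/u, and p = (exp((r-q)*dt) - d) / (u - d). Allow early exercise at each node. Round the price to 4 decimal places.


dt = T/N = 0.250000
u = exp(sigma*sqrt(dt)) = 1.088717; d = 1/u = 0.918512
p = (exp((r-q)*dt) - d) / (u - d) = 0.445077
Discount per step: exp(-r*dt) = 0.997254
Stock lattice S(k, i) with i counting down-moves:
  k=0: S(0,0) = 27.9300
  k=1: S(1,0) = 30.4079; S(1,1) = 25.6540
  k=2: S(2,0) = 33.1056; S(2,1) = 27.9300; S(2,2) = 23.5636
  k=3: S(3,0) = 36.0426; S(3,1) = 30.4079; S(3,2) = 25.6540; S(3,3) = 21.6434
  k=4: S(4,0) = 39.2402; S(4,1) = 33.1056; S(4,2) = 27.9300; S(4,3) = 23.5636; S(4,4) = 19.8797
Terminal payoffs V(N, i) = max(S_T - K, 0):
  V(4,0) = 7.810186; V(4,1) = 1.675564; V(4,2) = 0.000000; V(4,3) = 0.000000; V(4,4) = 0.000000
Backward induction: V(k, i) = exp(-r*dt) * [p * V(k+1, i) + (1-p) * V(k+1, i+1)]; then take max(V_cont, immediate exercise) for American.
  V(3,0) = exp(-r*dt) * [p*7.810186 + (1-p)*1.675564] = 4.393843; exercise = 4.612593; V(3,0) = max -> 4.612593
  V(3,1) = exp(-r*dt) * [p*1.675564 + (1-p)*0.000000] = 0.743707; exercise = 0.000000; V(3,1) = max -> 0.743707
  V(3,2) = exp(-r*dt) * [p*0.000000 + (1-p)*0.000000] = 0.000000; exercise = 0.000000; V(3,2) = max -> 0.000000
  V(3,3) = exp(-r*dt) * [p*0.000000 + (1-p)*0.000000] = 0.000000; exercise = 0.000000; V(3,3) = max -> 0.000000
  V(2,0) = exp(-r*dt) * [p*4.612593 + (1-p)*0.743707] = 2.458888; exercise = 1.675564; V(2,0) = max -> 2.458888
  V(2,1) = exp(-r*dt) * [p*0.743707 + (1-p)*0.000000] = 0.330098; exercise = 0.000000; V(2,1) = max -> 0.330098
  V(2,2) = exp(-r*dt) * [p*0.000000 + (1-p)*0.000000] = 0.000000; exercise = 0.000000; V(2,2) = max -> 0.000000
  V(1,0) = exp(-r*dt) * [p*2.458888 + (1-p)*0.330098] = 1.274064; exercise = 0.000000; V(1,0) = max -> 1.274064
  V(1,1) = exp(-r*dt) * [p*0.330098 + (1-p)*0.000000] = 0.146515; exercise = 0.000000; V(1,1) = max -> 0.146515
  V(0,0) = exp(-r*dt) * [p*1.274064 + (1-p)*0.146515] = 0.646581; exercise = 0.000000; V(0,0) = max -> 0.646581

Answer: Price = V(0,0) = 0.6466


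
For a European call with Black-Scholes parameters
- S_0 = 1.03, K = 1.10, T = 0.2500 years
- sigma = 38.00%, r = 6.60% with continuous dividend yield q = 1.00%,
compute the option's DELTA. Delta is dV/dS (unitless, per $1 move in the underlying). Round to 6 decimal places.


Answer: Delta = 0.428534

Derivation:
d1 = -0.1773756714; d2 = -0.3673756714
phi(d1) = 0.3927155983; exp(-qT) = 0.9975031224; exp(-rT) = 0.9836353794
N(d1) = 0.4296066579
Delta = exp(-qT) * N(d1) = 0.9975031224 * 0.4296066579 = 0.428534


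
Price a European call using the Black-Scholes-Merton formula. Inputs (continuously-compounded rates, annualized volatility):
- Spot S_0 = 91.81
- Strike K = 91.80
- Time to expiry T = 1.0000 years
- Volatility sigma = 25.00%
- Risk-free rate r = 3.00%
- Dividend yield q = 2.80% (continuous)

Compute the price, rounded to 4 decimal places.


Answer: Price = 8.9658

Derivation:
d1 = (ln(S/K) + (r - q + 0.5*sigma^2) * T) / (sigma * sqrt(T)) = 0.13343571
d2 = d1 - sigma * sqrt(T) = -0.11656429
exp(-rT) = 0.97044553; exp(-qT) = 0.97238837
C = S_0 * exp(-qT) * N(d1) - K * exp(-rT) * N(d2)
N(d1) = 0.55307560; N(d2) = 0.45360267
C = 91.8100 * 0.97238837 * 0.55307560 - 91.8000 * 0.97044553 * 0.45360267 = 8.9658


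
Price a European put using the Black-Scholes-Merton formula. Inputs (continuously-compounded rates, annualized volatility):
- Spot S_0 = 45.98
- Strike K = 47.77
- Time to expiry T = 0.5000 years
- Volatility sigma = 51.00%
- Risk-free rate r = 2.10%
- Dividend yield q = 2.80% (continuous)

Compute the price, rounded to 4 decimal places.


Answer: Price = 7.6349

Derivation:
d1 = (ln(S/K) + (r - q + 0.5*sigma^2) * T) / (sigma * sqrt(T)) = 0.06470358
d2 = d1 - sigma * sqrt(T) = -0.29592088
exp(-rT) = 0.98955493; exp(-qT) = 0.98609754
P = K * exp(-rT) * N(-d2) - S_0 * exp(-qT) * N(-d1)
N(-d1) = 0.47420501; N(-d2) = 0.61635475
P = 47.7700 * 0.98955493 * 0.61635475 - 45.9800 * 0.98609754 * 0.47420501 = 7.6349


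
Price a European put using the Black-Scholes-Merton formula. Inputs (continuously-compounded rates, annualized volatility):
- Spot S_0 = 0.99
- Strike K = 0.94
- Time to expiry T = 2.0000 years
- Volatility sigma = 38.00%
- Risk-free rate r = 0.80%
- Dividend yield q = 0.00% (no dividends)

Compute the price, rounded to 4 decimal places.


d1 = (ln(S/K) + (r - q + 0.5*sigma^2) * T) / (sigma * sqrt(T)) = 0.39490996
d2 = d1 - sigma * sqrt(T) = -0.14249119
exp(-rT) = 0.98412732; exp(-qT) = 1.00000000
P = K * exp(-rT) * N(-d2) - S_0 * exp(-qT) * N(-d1)
N(-d1) = 0.34645467; N(-d2) = 0.55665398
P = 0.9400 * 0.98412732 * 0.55665398 - 0.9900 * 1.00000000 * 0.34645467 = 0.1720

Answer: Price = 0.1720


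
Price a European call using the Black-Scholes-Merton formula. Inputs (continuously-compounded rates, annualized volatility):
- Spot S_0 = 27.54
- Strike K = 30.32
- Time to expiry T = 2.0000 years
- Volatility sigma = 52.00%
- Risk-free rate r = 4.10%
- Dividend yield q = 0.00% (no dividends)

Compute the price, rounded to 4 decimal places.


d1 = (ln(S/K) + (r - q + 0.5*sigma^2) * T) / (sigma * sqrt(T)) = 0.34842949
d2 = d1 - sigma * sqrt(T) = -0.38696156
exp(-rT) = 0.92127196; exp(-qT) = 1.00000000
C = S_0 * exp(-qT) * N(d1) - K * exp(-rT) * N(d2)
N(d1) = 0.63624117; N(d2) = 0.34939233
C = 27.5400 * 1.00000000 * 0.63624117 - 30.3200 * 0.92127196 * 0.34939233 = 7.7625

Answer: Price = 7.7625


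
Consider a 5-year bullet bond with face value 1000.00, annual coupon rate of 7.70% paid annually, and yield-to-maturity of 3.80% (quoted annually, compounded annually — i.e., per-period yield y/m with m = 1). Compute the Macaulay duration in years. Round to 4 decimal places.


Coupon per period c = face * coupon_rate / m = 77.000000
Periods per year m = 1; per-period yield y/m = 0.038000
Number of cashflows N = 5
Cashflows (t years, CF_t, discount factor 1/(1+y/m)^(m*t), PV):
  t = 1.0000: CF_t = 77.000000, DF = 0.963391, PV = 74.181118
  t = 2.0000: CF_t = 77.000000, DF = 0.928122, PV = 71.465431
  t = 3.0000: CF_t = 77.000000, DF = 0.894145, PV = 68.849163
  t = 4.0000: CF_t = 77.000000, DF = 0.861411, PV = 66.328673
  t = 5.0000: CF_t = 1077.000000, DF = 0.829876, PV = 893.776509
Price P = sum_t PV_t = 1174.600894
Macaulay numerator sum_t t * PV_t:
  t * PV_t at t = 1.0000: 74.181118
  t * PV_t at t = 2.0000: 142.930862
  t * PV_t at t = 3.0000: 206.547489
  t * PV_t at t = 4.0000: 265.314693
  t * PV_t at t = 5.0000: 4468.882543
Macaulay duration D = (sum_t t * PV_t) / P = 5157.856705 / 1174.600894 = 4.391157

Answer: Macaulay duration = 4.3912 years


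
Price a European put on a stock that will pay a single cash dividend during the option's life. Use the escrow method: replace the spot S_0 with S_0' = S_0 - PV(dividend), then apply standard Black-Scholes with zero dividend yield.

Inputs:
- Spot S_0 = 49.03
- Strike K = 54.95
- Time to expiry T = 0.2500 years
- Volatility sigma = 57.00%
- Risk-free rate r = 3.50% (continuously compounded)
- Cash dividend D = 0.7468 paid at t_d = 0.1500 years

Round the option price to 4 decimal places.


PV(D) = D * exp(-r * t_d) = 0.7468 * 0.99476376 = 0.74288957
S_0' = S_0 - PV(D) = 49.0300 - 0.74288957 = 48.28711043
d1 = (ln(S_0'/K) + (r + sigma^2/2)*T) / (sigma*sqrt(T)) = -0.28033867
d2 = d1 - sigma*sqrt(T) = -0.56533867
exp(-rT) = 0.99128817
N(-d1) = 0.61039116; N(-d2) = 0.71407828
P = K * exp(-rT) * N(-d2) - S_0' * N(-d1) = 54.9500 * 0.99128817 * 0.71407828 - 48.28711043 * 0.61039116 = 9.4227

Answer: Price = 9.4227


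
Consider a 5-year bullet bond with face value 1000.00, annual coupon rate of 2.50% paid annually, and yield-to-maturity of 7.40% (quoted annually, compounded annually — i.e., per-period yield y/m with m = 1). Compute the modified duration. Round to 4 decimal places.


Answer: Modified duration = 4.4030

Derivation:
Coupon per period c = face * coupon_rate / m = 25.000000
Periods per year m = 1; per-period yield y/m = 0.074000
Number of cashflows N = 5
Cashflows (t years, CF_t, discount factor 1/(1+y/m)^(m*t), PV):
  t = 1.0000: CF_t = 25.000000, DF = 0.931099, PV = 23.277467
  t = 2.0000: CF_t = 25.000000, DF = 0.866945, PV = 21.673620
  t = 3.0000: CF_t = 25.000000, DF = 0.807211, PV = 20.180279
  t = 4.0000: CF_t = 25.000000, DF = 0.751593, PV = 18.789831
  t = 5.0000: CF_t = 1025.000000, DF = 0.699808, PV = 717.302688
Price P = sum_t PV_t = 801.223886
First compute Macaulay numerator sum_t t * PV_t:
  t * PV_t at t = 1.0000: 23.277467
  t * PV_t at t = 2.0000: 43.347239
  t * PV_t at t = 3.0000: 60.540837
  t * PV_t at t = 4.0000: 75.159326
  t * PV_t at t = 5.0000: 3586.513442
Macaulay duration D = 3788.838311 / 801.223886 = 4.728813
Modified duration = D / (1 + y/m) = 4.728813 / (1 + 0.074000) = 4.402992


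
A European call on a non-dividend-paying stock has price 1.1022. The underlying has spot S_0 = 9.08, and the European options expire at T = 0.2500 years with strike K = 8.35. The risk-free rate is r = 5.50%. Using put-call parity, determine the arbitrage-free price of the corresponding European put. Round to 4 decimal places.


Put-call parity: C - P = S_0 * exp(-qT) - K * exp(-rT).
S_0 * exp(-qT) = 9.0800 * 1.00000000 = 9.08000000
K * exp(-rT) = 8.3500 * 0.98634410 = 8.23597323
P = C - S*exp(-qT) + K*exp(-rT)
P = 1.1022 - 9.08000000 + 8.23597323 = 0.2582

Answer: Put price = 0.2582


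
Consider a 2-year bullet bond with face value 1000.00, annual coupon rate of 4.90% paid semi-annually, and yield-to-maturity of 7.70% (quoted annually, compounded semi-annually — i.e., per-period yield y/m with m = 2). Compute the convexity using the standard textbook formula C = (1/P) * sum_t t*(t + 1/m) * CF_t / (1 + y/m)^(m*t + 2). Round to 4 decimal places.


Coupon per period c = face * coupon_rate / m = 24.500000
Periods per year m = 2; per-period yield y/m = 0.038500
Number of cashflows N = 4
Cashflows (t years, CF_t, discount factor 1/(1+y/m)^(m*t), PV):
  t = 0.5000: CF_t = 24.500000, DF = 0.962927, PV = 23.591719
  t = 1.0000: CF_t = 24.500000, DF = 0.927229, PV = 22.717110
  t = 1.5000: CF_t = 24.500000, DF = 0.892854, PV = 21.874925
  t = 2.0000: CF_t = 1024.500000, DF = 0.859754, PV = 880.817550
Price P = sum_t PV_t = 949.001304
Convexity numerator sum_t t*(t + 1/m) * CF_t / (1+y/m)^(m*t + 2):
  t = 0.5000: term = 10.937463
  t = 1.0000: term = 31.595944
  t = 1.5000: term = 60.849195
  t = 2.0000: term = 4083.597806
Convexity = (1/P) * sum = 4186.980408 / 949.001304 = 4.411986

Answer: Convexity = 4.4120


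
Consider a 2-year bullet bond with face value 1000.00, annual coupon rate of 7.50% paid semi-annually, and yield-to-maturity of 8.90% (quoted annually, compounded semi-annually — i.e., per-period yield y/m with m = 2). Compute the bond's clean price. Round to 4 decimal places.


Coupon per period c = face * coupon_rate / m = 37.500000
Periods per year m = 2; per-period yield y/m = 0.044500
Number of cashflows N = 4
Cashflows (t years, CF_t, discount factor 1/(1+y/m)^(m*t), PV):
  t = 0.5000: CF_t = 37.500000, DF = 0.957396, PV = 35.902346
  t = 1.0000: CF_t = 37.500000, DF = 0.916607, PV = 34.372758
  t = 1.5000: CF_t = 37.500000, DF = 0.877556, PV = 32.908337
  t = 2.0000: CF_t = 1037.500000, DF = 0.840168, PV = 871.674474
Price P = sum_t PV_t = 974.857914

Answer: Price = 974.8579


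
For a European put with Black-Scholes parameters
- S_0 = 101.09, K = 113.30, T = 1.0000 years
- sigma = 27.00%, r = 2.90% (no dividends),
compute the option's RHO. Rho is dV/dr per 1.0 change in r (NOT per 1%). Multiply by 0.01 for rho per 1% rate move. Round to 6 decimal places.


Answer: Rho = -74.139106

Derivation:
d1 = -0.1799183662; d2 = -0.4499183662
phi(d1) = 0.3925372497; exp(-qT) = 1.0000000000; exp(-rT) = 0.9714164645
N(-d2) = 0.6736153480
Rho = -K*T*exp(-rT)*N(-d2) = -113.3000 * 1.0000 * 0.9714164645 * 0.6736153480 = -74.139106


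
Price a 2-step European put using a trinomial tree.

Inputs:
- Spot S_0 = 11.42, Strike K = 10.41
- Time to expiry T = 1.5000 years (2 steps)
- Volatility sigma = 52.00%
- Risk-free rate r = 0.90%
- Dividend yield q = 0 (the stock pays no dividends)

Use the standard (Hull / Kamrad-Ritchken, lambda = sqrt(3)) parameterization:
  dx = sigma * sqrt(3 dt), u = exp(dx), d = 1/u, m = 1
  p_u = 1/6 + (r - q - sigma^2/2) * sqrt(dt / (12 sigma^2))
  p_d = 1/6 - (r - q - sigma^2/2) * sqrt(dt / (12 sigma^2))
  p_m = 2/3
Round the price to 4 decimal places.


Answer: Price = V(0,0) = 1.9561

Derivation:
dt = T/N = 0.750000; dx = sigma*sqrt(3*dt) = 0.780000
u = exp(dx) = 2.181472; d = 1/u = 0.458406
p_u = 0.105994, p_m = 0.666667, p_d = 0.227340
Discount per step: exp(-r*dt) = 0.993273
Stock lattice S(k, j) with j the centered position index:
  k=0: S(0,+0) = 11.4200
  k=1: S(1,-1) = 5.2350; S(1,+0) = 11.4200; S(1,+1) = 24.9124
  k=2: S(2,-2) = 2.3998; S(2,-1) = 5.2350; S(2,+0) = 11.4200; S(2,+1) = 24.9124; S(2,+2) = 54.3457
Terminal payoffs V(N, j) = max(K - S_T, 0):
  V(2,-2) = 8.010246; V(2,-1) = 5.175003; V(2,+0) = 0.000000; V(2,+1) = 0.000000; V(2,+2) = 0.000000
Backward induction: V(k, j) = exp(-r*dt) * [p_u * V(k+1, j+1) + p_m * V(k+1, j) + p_d * V(k+1, j-1)]
  V(1,-1) = exp(-r*dt) * [p_u*0.000000 + p_m*5.175003 + p_d*8.010246] = 5.235590
  V(1,+0) = exp(-r*dt) * [p_u*0.000000 + p_m*0.000000 + p_d*5.175003] = 1.168569
  V(1,+1) = exp(-r*dt) * [p_u*0.000000 + p_m*0.000000 + p_d*0.000000] = 0.000000
  V(0,+0) = exp(-r*dt) * [p_u*0.000000 + p_m*1.168569 + p_d*5.235590] = 1.956056


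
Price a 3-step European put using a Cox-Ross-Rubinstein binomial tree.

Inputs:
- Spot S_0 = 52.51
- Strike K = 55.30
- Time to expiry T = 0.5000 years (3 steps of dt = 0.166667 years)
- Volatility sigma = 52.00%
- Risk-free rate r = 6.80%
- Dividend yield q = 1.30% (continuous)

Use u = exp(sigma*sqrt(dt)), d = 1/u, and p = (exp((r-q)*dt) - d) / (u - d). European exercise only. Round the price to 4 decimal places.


Answer: Price = V(0,0) = 8.9150

Derivation:
dt = T/N = 0.166667
u = exp(sigma*sqrt(dt)) = 1.236505; d = 1/u = 0.808731
p = (exp((r-q)*dt) - d) / (u - d) = 0.468653
Discount per step: exp(-r*dt) = 0.988731
Stock lattice S(k, i) with i counting down-moves:
  k=0: S(0,0) = 52.5100
  k=1: S(1,0) = 64.9289; S(1,1) = 42.4665
  k=2: S(2,0) = 80.2849; S(2,1) = 52.5100; S(2,2) = 34.3439
  k=3: S(3,0) = 99.2727; S(3,1) = 64.9289; S(3,2) = 42.4665; S(3,3) = 27.7750
Terminal payoffs V(N, i) = max(K - S_T, 0):
  V(3,0) = 0.000000; V(3,1) = 0.000000; V(3,2) = 12.833543; V(3,3) = 27.525001
Backward induction: V(k, i) = exp(-r*dt) * [p * V(k+1, i) + (1-p) * V(k+1, i+1)].
  V(2,0) = exp(-r*dt) * [p*0.000000 + (1-p)*0.000000] = 0.000000
  V(2,1) = exp(-r*dt) * [p*0.000000 + (1-p)*12.833543] = 6.742213
  V(2,2) = exp(-r*dt) * [p*12.833543 + (1-p)*27.525001] = 20.407202
  V(1,0) = exp(-r*dt) * [p*0.000000 + (1-p)*6.742213] = 3.542080
  V(1,1) = exp(-r*dt) * [p*6.742213 + (1-p)*20.407202] = 13.845253
  V(0,0) = exp(-r*dt) * [p*3.542080 + (1-p)*13.845253] = 8.915024


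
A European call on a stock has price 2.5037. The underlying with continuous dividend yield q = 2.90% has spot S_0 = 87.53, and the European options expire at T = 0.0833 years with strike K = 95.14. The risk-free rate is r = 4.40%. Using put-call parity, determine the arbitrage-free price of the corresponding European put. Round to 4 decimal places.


Put-call parity: C - P = S_0 * exp(-qT) - K * exp(-rT).
S_0 * exp(-qT) = 87.5300 * 0.99758722 = 87.31880897
K * exp(-rT) = 95.1400 * 0.99634151 = 94.79193113
P = C - S*exp(-qT) + K*exp(-rT)
P = 2.5037 - 87.31880897 + 94.79193113 = 9.9768

Answer: Put price = 9.9768


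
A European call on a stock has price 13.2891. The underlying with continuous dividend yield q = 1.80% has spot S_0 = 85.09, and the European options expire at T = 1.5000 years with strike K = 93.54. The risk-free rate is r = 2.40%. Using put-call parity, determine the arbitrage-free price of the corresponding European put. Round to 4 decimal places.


Answer: Put price = 20.6982

Derivation:
Put-call parity: C - P = S_0 * exp(-qT) - K * exp(-rT).
S_0 * exp(-qT) = 85.0900 * 0.97336124 = 82.82330804
K * exp(-rT) = 93.5400 * 0.96464029 = 90.23245305
P = C - S*exp(-qT) + K*exp(-rT)
P = 13.2891 - 82.82330804 + 90.23245305 = 20.6982


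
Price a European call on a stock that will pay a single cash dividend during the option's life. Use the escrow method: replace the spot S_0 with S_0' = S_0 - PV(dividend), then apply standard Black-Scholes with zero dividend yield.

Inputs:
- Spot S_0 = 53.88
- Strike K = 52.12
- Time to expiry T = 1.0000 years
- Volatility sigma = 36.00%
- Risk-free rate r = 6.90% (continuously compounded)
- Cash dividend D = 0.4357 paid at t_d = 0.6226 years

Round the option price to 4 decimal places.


Answer: Price = 9.9483

Derivation:
PV(D) = D * exp(-r * t_d) = 0.4357 * 0.95795028 = 0.41737894
S_0' = S_0 - PV(D) = 53.8800 - 0.41737894 = 53.46262106
d1 = (ln(S_0'/K) + (r + sigma^2/2)*T) / (sigma*sqrt(T)) = 0.44231663
d2 = d1 - sigma*sqrt(T) = 0.08231663
exp(-rT) = 0.93332668
N(d1) = 0.67086995; N(d2) = 0.53280253
C = S_0' * N(d1) - K * exp(-rT) * N(d2) = 53.46262106 * 0.67086995 - 52.1200 * 0.93332668 * 0.53280253 = 9.9483


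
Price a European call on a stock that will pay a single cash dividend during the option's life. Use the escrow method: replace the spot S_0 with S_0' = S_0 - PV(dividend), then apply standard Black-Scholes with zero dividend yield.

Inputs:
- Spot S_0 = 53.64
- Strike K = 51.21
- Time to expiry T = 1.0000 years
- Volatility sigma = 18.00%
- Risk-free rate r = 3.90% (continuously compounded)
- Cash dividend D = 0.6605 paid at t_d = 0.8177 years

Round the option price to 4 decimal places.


PV(D) = D * exp(-r * t_d) = 0.6605 * 0.96861283 = 0.63976878
S_0' = S_0 - PV(D) = 53.6400 - 0.63976878 = 53.00023122
d1 = (ln(S_0'/K) + (r + sigma^2/2)*T) / (sigma*sqrt(T)) = 0.49756362
d2 = d1 - sigma*sqrt(T) = 0.31756362
exp(-rT) = 0.96175071
N(d1) = 0.69060417; N(d2) = 0.62459201
C = S_0' * N(d1) - K * exp(-rT) * N(d2) = 53.00023122 * 0.69060417 - 51.2100 * 0.96175071 * 0.62459201 = 5.8402

Answer: Price = 5.8402


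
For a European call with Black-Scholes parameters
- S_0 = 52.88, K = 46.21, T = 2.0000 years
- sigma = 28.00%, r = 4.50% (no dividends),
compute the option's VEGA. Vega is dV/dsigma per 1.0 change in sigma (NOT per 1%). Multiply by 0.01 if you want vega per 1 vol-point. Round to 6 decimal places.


Answer: Vega = 22.252611

Derivation:
d1 = 0.7657687907; d2 = 0.3697889933
phi(d1) = 0.2975599822; exp(-qT) = 1.0000000000; exp(-rT) = 0.9139311853
Vega = S * exp(-qT) * phi(d1) * sqrt(T) = 52.8800 * 1.0000000000 * 0.2975599822 * 1.4142135624 = 22.252611


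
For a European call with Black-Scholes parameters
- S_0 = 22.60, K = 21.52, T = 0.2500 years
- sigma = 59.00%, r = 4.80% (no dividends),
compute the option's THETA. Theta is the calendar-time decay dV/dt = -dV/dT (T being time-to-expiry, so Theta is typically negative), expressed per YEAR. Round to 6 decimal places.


Answer: Theta = -5.530514

Derivation:
d1 = 0.3541683762; d2 = 0.0591683762
phi(d1) = 0.3746900408; exp(-qT) = 1.0000000000; exp(-rT) = 0.9880717129
Theta = -S*exp(-qT)*phi(d1)*sigma/(2*sqrt(T)) - r*K*exp(-rT)*N(d2) + q*S*exp(-qT)*N(d1)
N(d1) = 0.6383936492; N(d2) = 0.5235910012; sqrt(T) = 0.5000000000
Term 1 = -22.6000 * 1.0000000000 * 0.3746900408 * 0.5900 / (2 * 0.5000000000) = -4.9961170040
Term 2 = -0.0480 * 21.5200 * 0.9880717129 * 0.5235910012 = -0.5343971637
Term 3 = 0 (no dividend yield, q = 0)
Theta = -4.9961170040 + (-0.5343971637) + (0.0000000000) = -5.530514


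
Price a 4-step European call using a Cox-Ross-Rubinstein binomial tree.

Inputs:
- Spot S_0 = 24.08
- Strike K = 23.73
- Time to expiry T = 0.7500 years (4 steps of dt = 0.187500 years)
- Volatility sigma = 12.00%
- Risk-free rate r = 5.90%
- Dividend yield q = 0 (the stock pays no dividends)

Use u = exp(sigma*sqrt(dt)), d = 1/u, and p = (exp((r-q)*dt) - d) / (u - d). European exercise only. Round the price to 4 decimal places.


dt = T/N = 0.187500
u = exp(sigma*sqrt(dt)) = 1.053335; d = 1/u = 0.949365
p = (exp((r-q)*dt) - d) / (u - d) = 0.594004
Discount per step: exp(-r*dt) = 0.988998
Stock lattice S(k, i) with i counting down-moves:
  k=0: S(0,0) = 24.0800
  k=1: S(1,0) = 25.3643; S(1,1) = 22.8607
  k=2: S(2,0) = 26.7171; S(2,1) = 24.0800; S(2,2) = 21.7032
  k=3: S(3,0) = 28.1421; S(3,1) = 25.3643; S(3,2) = 22.8607; S(3,3) = 20.6042
  k=4: S(4,0) = 29.6431; S(4,1) = 26.7171; S(4,2) = 24.0800; S(4,3) = 21.7032; S(4,4) = 19.5610
Terminal payoffs V(N, i) = max(S_T - K, 0):
  V(4,0) = 5.913051; V(4,1) = 2.987123; V(4,2) = 0.350000; V(4,3) = 0.000000; V(4,4) = 0.000000
Backward induction: V(k, i) = exp(-r*dt) * [p * V(k+1, i) + (1-p) * V(k+1, i+1)].
  V(3,0) = exp(-r*dt) * [p*5.913051 + (1-p)*2.987123] = 4.673153
  V(3,1) = exp(-r*dt) * [p*2.987123 + (1-p)*0.350000] = 1.895378
  V(3,2) = exp(-r*dt) * [p*0.350000 + (1-p)*0.000000] = 0.205614
  V(3,3) = exp(-r*dt) * [p*0.000000 + (1-p)*0.000000] = 0.000000
  V(2,0) = exp(-r*dt) * [p*4.673153 + (1-p)*1.895378] = 3.506384
  V(2,1) = exp(-r*dt) * [p*1.895378 + (1-p)*0.205614] = 1.196037
  V(2,2) = exp(-r*dt) * [p*0.205614 + (1-p)*0.000000] = 0.120792
  V(1,0) = exp(-r*dt) * [p*3.506384 + (1-p)*1.196037] = 2.540137
  V(1,1) = exp(-r*dt) * [p*1.196037 + (1-p)*0.120792] = 0.751137
  V(0,0) = exp(-r*dt) * [p*2.540137 + (1-p)*0.751137] = 1.793856

Answer: Price = V(0,0) = 1.7939


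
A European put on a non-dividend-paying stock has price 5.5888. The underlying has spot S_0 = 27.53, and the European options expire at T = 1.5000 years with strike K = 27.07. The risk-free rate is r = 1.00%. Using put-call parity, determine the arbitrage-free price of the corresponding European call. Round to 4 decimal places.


Put-call parity: C - P = S_0 * exp(-qT) - K * exp(-rT).
S_0 * exp(-qT) = 27.5300 * 1.00000000 = 27.53000000
K * exp(-rT) = 27.0700 * 0.98511194 = 26.66698021
C = P + S*exp(-qT) - K*exp(-rT)
C = 5.5888 + 27.53000000 - 26.66698021 = 6.4518

Answer: Call price = 6.4518


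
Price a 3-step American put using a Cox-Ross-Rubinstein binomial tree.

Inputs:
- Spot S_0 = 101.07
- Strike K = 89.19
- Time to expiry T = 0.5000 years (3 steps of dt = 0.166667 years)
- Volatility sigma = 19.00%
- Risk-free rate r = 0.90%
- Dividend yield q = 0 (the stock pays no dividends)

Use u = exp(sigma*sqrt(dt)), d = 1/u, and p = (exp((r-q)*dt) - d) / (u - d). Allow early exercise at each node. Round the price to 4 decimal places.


dt = T/N = 0.166667
u = exp(sigma*sqrt(dt)) = 1.080655; d = 1/u = 0.925365
p = (exp((r-q)*dt) - d) / (u - d) = 0.490285
Discount per step: exp(-r*dt) = 0.998501
Stock lattice S(k, i) with i counting down-moves:
  k=0: S(0,0) = 101.0700
  k=1: S(1,0) = 109.2218; S(1,1) = 93.5266
  k=2: S(2,0) = 118.0310; S(2,1) = 101.0700; S(2,2) = 86.5463
  k=3: S(3,0) = 127.5508; S(3,1) = 109.2218; S(3,2) = 93.5266; S(3,3) = 80.0869
Terminal payoffs V(N, i) = max(K - S_T, 0):
  V(3,0) = 0.000000; V(3,1) = 0.000000; V(3,2) = 0.000000; V(3,3) = 9.103138
Backward induction: V(k, i) = exp(-r*dt) * [p * V(k+1, i) + (1-p) * V(k+1, i+1)]; then take max(V_cont, immediate exercise) for American.
  V(2,0) = exp(-r*dt) * [p*0.000000 + (1-p)*0.000000] = 0.000000; exercise = 0.000000; V(2,0) = max -> 0.000000
  V(2,1) = exp(-r*dt) * [p*0.000000 + (1-p)*0.000000] = 0.000000; exercise = 0.000000; V(2,1) = max -> 0.000000
  V(2,2) = exp(-r*dt) * [p*0.000000 + (1-p)*9.103138] = 4.633056; exercise = 2.643746; V(2,2) = max -> 4.633056
  V(1,0) = exp(-r*dt) * [p*0.000000 + (1-p)*0.000000] = 0.000000; exercise = 0.000000; V(1,0) = max -> 0.000000
  V(1,1) = exp(-r*dt) * [p*0.000000 + (1-p)*4.633056] = 2.358000; exercise = 0.000000; V(1,1) = max -> 2.358000
  V(0,0) = exp(-r*dt) * [p*0.000000 + (1-p)*2.358000] = 1.200108; exercise = 0.000000; V(0,0) = max -> 1.200108

Answer: Price = V(0,0) = 1.2001
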